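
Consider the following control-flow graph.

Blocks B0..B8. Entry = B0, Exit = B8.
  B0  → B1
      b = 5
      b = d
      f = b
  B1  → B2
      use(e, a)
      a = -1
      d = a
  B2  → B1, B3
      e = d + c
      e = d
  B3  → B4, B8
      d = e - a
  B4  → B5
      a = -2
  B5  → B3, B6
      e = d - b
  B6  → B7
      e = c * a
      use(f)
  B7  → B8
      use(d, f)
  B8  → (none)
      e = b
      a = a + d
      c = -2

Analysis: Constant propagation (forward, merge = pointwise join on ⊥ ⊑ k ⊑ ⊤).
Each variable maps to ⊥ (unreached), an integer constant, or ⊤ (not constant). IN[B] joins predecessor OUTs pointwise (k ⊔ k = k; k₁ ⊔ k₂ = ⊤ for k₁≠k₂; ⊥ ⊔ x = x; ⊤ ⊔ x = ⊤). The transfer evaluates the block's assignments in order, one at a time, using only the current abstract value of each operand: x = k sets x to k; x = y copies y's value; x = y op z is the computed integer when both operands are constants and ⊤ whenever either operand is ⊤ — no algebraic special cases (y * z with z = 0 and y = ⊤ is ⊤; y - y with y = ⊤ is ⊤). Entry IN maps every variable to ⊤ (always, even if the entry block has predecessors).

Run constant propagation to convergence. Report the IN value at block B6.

Answer: {a: -2, b: ⊤, c: ⊤, d: ⊤, e: ⊤, f: ⊤}

Trace:
Fixpoint table:
  B0:  IN=(all ⊤)  OUT=(all ⊤)
  B1:  IN=(all ⊤)  OUT={a:-1, d:-1; rest ⊤}
  B2:  IN={a:-1, d:-1; rest ⊤}  OUT={a:-1, d:-1, e:-1; rest ⊤}
  B3:  IN=(all ⊤)  OUT=(all ⊤)
  B4:  IN=(all ⊤)  OUT={a:-2; rest ⊤}
  B5:  IN={a:-2; rest ⊤}  OUT={a:-2; rest ⊤}
  B6:  IN={a:-2; rest ⊤}  OUT={a:-2; rest ⊤}
  B7:  IN={a:-2; rest ⊤}  OUT={a:-2; rest ⊤}
  B8:  IN=(all ⊤)  OUT={c:-2; rest ⊤}

Merge at B6: IN[B6] = OUT[B5] = {a: -2, b: ⊤, c: ⊤, d: ⊤, e: ⊤, f: ⊤}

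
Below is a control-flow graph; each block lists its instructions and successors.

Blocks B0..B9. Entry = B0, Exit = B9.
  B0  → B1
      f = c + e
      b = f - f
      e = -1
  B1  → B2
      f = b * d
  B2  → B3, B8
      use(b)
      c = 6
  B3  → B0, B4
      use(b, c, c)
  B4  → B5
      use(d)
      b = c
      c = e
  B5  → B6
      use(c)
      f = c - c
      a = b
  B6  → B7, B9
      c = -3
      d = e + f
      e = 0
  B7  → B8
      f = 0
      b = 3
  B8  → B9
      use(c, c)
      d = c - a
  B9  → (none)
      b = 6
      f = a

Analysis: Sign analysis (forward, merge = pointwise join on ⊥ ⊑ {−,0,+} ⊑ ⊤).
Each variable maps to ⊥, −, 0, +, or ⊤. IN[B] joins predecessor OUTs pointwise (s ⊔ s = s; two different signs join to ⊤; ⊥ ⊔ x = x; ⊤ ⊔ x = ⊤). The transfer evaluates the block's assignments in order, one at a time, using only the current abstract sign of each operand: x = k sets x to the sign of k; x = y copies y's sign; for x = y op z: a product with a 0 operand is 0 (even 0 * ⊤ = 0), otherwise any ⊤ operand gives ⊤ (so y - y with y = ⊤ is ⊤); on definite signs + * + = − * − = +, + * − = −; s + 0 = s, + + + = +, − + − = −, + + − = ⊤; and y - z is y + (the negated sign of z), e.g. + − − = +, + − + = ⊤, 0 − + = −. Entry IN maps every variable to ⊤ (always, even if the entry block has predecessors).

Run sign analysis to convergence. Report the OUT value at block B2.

Fixpoint table:
  B0: | IN=(all ⊤) | OUT={e:-; rest ⊤}
  B1: | IN={e:-; rest ⊤} | OUT={e:-; rest ⊤}
  B2: | IN={e:-; rest ⊤} | OUT={c:+, e:-; rest ⊤}
  B3: | IN={c:+, e:-; rest ⊤} | OUT={c:+, e:-; rest ⊤}
  B4: | IN={c:+, e:-; rest ⊤} | OUT={b:+, c:-, e:-; rest ⊤}
  B5: | IN={b:+, c:-, e:-; rest ⊤} | OUT={a:+, b:+, c:-, e:-; rest ⊤}
  B6: | IN={a:+, b:+, c:-, e:-; rest ⊤} | OUT={a:+, b:+, c:-, e:0; rest ⊤}
  B7: | IN={a:+, b:+, c:-, e:0; rest ⊤} | OUT={a:+, b:+, c:-, e:0, f:0; rest ⊤}
  B8: | IN=(all ⊤) | OUT=(all ⊤)
  B9: | IN=(all ⊤) | OUT={b:+; rest ⊤}

Merge at B2: IN[B2] = OUT[B1] = {a: ⊤, b: ⊤, c: ⊤, d: ⊤, e: -, f: ⊤}
Applying B2's transfer function to that IN value gives OUT[B2] (row B2 above).

Answer: {a: ⊤, b: ⊤, c: +, d: ⊤, e: -, f: ⊤}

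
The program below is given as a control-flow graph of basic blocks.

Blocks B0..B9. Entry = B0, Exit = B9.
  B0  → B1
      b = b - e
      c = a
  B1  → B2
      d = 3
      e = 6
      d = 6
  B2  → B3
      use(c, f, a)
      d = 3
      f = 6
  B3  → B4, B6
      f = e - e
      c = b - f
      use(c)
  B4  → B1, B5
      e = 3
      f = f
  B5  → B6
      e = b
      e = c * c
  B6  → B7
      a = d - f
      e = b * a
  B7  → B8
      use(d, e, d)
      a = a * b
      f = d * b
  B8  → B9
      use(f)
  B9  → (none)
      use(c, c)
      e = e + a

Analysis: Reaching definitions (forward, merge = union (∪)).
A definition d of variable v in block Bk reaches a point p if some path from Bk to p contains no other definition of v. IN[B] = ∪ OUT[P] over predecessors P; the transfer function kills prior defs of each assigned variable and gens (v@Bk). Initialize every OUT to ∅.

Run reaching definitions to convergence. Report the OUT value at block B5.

Per-block solution:
  B0:  IN={}  OUT={b@B0, c@B0}
  B1:  IN={b@B0, c@B0, c@B3, d@B2, e@B4, f@B4}  OUT={b@B0, c@B0, c@B3, d@B1, e@B1, f@B4}
  B2:  IN={b@B0, c@B0, c@B3, d@B1, e@B1, f@B4}  OUT={b@B0, c@B0, c@B3, d@B2, e@B1, f@B2}
  B3:  IN={b@B0, c@B0, c@B3, d@B2, e@B1, f@B2}  OUT={b@B0, c@B3, d@B2, e@B1, f@B3}
  B4:  IN={b@B0, c@B3, d@B2, e@B1, f@B3}  OUT={b@B0, c@B3, d@B2, e@B4, f@B4}
  B5:  IN={b@B0, c@B3, d@B2, e@B4, f@B4}  OUT={b@B0, c@B3, d@B2, e@B5, f@B4}
  B6:  IN={b@B0, c@B3, d@B2, e@B1, e@B5, f@B3, f@B4}  OUT={a@B6, b@B0, c@B3, d@B2, e@B6, f@B3, f@B4}
  B7:  IN={a@B6, b@B0, c@B3, d@B2, e@B6, f@B3, f@B4}  OUT={a@B7, b@B0, c@B3, d@B2, e@B6, f@B7}
  B8:  IN={a@B7, b@B0, c@B3, d@B2, e@B6, f@B7}  OUT={a@B7, b@B0, c@B3, d@B2, e@B6, f@B7}
  B9:  IN={a@B7, b@B0, c@B3, d@B2, e@B6, f@B7}  OUT={a@B7, b@B0, c@B3, d@B2, e@B9, f@B7}

Merge at B5: IN[B5] = OUT[B4] = {b@B0, c@B3, d@B2, e@B4, f@B4}
Applying B5's transfer function to that IN value gives OUT[B5] (row B5 above).

Answer: {b@B0, c@B3, d@B2, e@B5, f@B4}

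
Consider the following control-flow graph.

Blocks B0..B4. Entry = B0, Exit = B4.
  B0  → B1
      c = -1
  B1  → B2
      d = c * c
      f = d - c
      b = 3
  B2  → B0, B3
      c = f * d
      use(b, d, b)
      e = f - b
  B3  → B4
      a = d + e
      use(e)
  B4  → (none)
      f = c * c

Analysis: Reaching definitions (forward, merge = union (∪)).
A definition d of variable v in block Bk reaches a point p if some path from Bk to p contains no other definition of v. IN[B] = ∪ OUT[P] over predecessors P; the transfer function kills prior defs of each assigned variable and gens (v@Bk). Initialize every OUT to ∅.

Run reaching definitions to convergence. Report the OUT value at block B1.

Answer: {b@B1, c@B0, d@B1, e@B2, f@B1}

Working:
Fixpoint table:
  B0:  IN={b@B1, c@B2, d@B1, e@B2, f@B1}  OUT={b@B1, c@B0, d@B1, e@B2, f@B1}
  B1:  IN={b@B1, c@B0, d@B1, e@B2, f@B1}  OUT={b@B1, c@B0, d@B1, e@B2, f@B1}
  B2:  IN={b@B1, c@B0, d@B1, e@B2, f@B1}  OUT={b@B1, c@B2, d@B1, e@B2, f@B1}
  B3:  IN={b@B1, c@B2, d@B1, e@B2, f@B1}  OUT={a@B3, b@B1, c@B2, d@B1, e@B2, f@B1}
  B4:  IN={a@B3, b@B1, c@B2, d@B1, e@B2, f@B1}  OUT={a@B3, b@B1, c@B2, d@B1, e@B2, f@B4}

Merge at B1: IN[B1] = OUT[B0] = {b@B1, c@B0, d@B1, e@B2, f@B1}
Applying B1's transfer function to that IN value gives OUT[B1] (row B1 above).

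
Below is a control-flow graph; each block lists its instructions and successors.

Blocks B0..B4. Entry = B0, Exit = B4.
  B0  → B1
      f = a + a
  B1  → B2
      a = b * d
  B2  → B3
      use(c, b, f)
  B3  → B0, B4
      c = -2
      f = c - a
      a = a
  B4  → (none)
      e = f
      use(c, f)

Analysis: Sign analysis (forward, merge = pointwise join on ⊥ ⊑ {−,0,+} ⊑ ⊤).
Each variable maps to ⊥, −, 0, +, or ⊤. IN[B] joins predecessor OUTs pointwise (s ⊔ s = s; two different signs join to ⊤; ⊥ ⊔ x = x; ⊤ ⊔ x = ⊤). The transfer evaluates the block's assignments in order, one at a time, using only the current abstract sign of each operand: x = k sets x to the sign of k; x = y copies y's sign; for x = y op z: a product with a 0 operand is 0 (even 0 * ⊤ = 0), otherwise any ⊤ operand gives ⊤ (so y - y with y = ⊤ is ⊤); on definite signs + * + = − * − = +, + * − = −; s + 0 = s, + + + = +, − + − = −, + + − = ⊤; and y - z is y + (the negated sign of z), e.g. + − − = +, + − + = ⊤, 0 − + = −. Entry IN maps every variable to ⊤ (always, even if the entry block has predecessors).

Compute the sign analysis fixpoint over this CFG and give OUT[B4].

Answer: {a: ⊤, b: ⊤, c: -, d: ⊤, e: ⊤, f: ⊤}

Working:
Converged values:
  B0:  IN=(all ⊤)  OUT=(all ⊤)
  B1:  IN=(all ⊤)  OUT=(all ⊤)
  B2:  IN=(all ⊤)  OUT=(all ⊤)
  B3:  IN=(all ⊤)  OUT={c:-; rest ⊤}
  B4:  IN={c:-; rest ⊤}  OUT={c:-; rest ⊤}

Merge at B4: IN[B4] = OUT[B3] = {a: ⊤, b: ⊤, c: -, d: ⊤, e: ⊤, f: ⊤}
Applying B4's transfer function to that IN value gives OUT[B4] (row B4 above).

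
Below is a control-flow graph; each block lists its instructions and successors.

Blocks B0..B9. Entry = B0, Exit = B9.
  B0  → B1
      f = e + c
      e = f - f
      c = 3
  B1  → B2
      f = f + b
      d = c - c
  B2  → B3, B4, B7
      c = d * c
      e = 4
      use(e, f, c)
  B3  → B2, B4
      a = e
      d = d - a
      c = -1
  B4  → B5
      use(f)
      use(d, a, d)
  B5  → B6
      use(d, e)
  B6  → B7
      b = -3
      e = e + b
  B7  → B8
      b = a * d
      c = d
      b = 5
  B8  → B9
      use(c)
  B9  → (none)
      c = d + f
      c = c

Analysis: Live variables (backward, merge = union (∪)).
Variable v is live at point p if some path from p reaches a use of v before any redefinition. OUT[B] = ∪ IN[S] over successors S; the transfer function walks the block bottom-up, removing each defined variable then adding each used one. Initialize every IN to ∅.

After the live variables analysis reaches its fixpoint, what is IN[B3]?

Converged values:
  B0: | IN={a, b, c, e} | OUT={a, b, c, f}
  B1: | IN={a, b, c, f} | OUT={a, c, d, f}
  B2: | IN={a, c, d, f} | OUT={a, d, e, f}
  B3: | IN={d, e, f} | OUT={a, c, d, e, f}
  B4: | IN={a, d, e, f} | OUT={a, d, e, f}
  B5: | IN={a, d, e, f} | OUT={a, d, e, f}
  B6: | IN={a, d, e, f} | OUT={a, d, f}
  B7: | IN={a, d, f} | OUT={c, d, f}
  B8: | IN={c, d, f} | OUT={d, f}
  B9: | IN={d, f} | OUT={}

Merge at B3: OUT[B3] = IN[B2] ⊔ IN[B4] = {a, c, d, e, f}
Applying B3's transfer function to that OUT value gives IN[B3] (row B3 above).

Answer: {d, e, f}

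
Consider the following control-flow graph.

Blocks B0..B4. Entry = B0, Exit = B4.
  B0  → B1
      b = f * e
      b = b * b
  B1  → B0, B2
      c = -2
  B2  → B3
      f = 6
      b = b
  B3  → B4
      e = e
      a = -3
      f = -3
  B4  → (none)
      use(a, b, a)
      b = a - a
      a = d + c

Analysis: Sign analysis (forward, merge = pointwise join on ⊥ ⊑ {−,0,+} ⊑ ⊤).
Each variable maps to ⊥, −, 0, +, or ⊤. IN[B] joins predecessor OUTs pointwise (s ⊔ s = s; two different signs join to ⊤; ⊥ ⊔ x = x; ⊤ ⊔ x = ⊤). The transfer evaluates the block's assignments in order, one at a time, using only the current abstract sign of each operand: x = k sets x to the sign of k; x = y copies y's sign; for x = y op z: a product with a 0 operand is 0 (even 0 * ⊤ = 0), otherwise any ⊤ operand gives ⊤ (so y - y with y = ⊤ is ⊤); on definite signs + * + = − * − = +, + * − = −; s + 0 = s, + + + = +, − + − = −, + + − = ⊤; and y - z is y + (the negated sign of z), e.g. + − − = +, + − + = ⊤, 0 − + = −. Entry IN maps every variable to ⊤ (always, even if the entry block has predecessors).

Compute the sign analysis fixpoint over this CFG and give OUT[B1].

Converged values:
  B0:  IN=(all ⊤)  OUT=(all ⊤)
  B1:  IN=(all ⊤)  OUT={c:-; rest ⊤}
  B2:  IN={c:-; rest ⊤}  OUT={c:-, f:+; rest ⊤}
  B3:  IN={c:-, f:+; rest ⊤}  OUT={a:-, c:-, f:-; rest ⊤}
  B4:  IN={a:-, c:-, f:-; rest ⊤}  OUT={c:-, f:-; rest ⊤}

Merge at B1: IN[B1] = OUT[B0] = {a: ⊤, b: ⊤, c: ⊤, d: ⊤, e: ⊤, f: ⊤}
Applying B1's transfer function to that IN value gives OUT[B1] (row B1 above).

Answer: {a: ⊤, b: ⊤, c: -, d: ⊤, e: ⊤, f: ⊤}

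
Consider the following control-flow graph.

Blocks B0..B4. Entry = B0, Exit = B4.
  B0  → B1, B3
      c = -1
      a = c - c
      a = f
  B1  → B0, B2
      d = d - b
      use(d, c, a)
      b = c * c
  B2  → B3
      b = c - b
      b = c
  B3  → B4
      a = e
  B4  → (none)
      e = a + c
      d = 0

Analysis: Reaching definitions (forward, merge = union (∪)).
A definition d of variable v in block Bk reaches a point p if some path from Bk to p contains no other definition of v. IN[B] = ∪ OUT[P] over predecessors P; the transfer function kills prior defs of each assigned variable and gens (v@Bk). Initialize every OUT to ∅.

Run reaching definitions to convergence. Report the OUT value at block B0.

Answer: {a@B0, b@B1, c@B0, d@B1}

Derivation:
Fixpoint table:
  B0: | IN={a@B0, b@B1, c@B0, d@B1} | OUT={a@B0, b@B1, c@B0, d@B1}
  B1: | IN={a@B0, b@B1, c@B0, d@B1} | OUT={a@B0, b@B1, c@B0, d@B1}
  B2: | IN={a@B0, b@B1, c@B0, d@B1} | OUT={a@B0, b@B2, c@B0, d@B1}
  B3: | IN={a@B0, b@B1, b@B2, c@B0, d@B1} | OUT={a@B3, b@B1, b@B2, c@B0, d@B1}
  B4: | IN={a@B3, b@B1, b@B2, c@B0, d@B1} | OUT={a@B3, b@B1, b@B2, c@B0, d@B4, e@B4}

Merge at B0 (entry node, so the boundary value {} is joined with the incoming edge(s)): IN[B0] = {} ⊔ OUT[B1] = {a@B0, b@B1, c@B0, d@B1}
Applying B0's transfer function to that IN value gives OUT[B0] (row B0 above).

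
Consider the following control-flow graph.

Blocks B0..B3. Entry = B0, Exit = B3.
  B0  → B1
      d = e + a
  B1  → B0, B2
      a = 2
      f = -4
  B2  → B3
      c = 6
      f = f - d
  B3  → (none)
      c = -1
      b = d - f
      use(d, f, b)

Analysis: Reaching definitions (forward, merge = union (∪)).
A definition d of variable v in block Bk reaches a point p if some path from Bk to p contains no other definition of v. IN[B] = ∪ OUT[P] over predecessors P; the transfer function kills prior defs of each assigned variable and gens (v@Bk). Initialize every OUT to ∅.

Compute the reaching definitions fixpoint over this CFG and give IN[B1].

Per-block solution:
  B0: | IN={a@B1, d@B0, f@B1} | OUT={a@B1, d@B0, f@B1}
  B1: | IN={a@B1, d@B0, f@B1} | OUT={a@B1, d@B0, f@B1}
  B2: | IN={a@B1, d@B0, f@B1} | OUT={a@B1, c@B2, d@B0, f@B2}
  B3: | IN={a@B1, c@B2, d@B0, f@B2} | OUT={a@B1, b@B3, c@B3, d@B0, f@B2}

Merge at B1: IN[B1] = OUT[B0] = {a@B1, d@B0, f@B1}

Answer: {a@B1, d@B0, f@B1}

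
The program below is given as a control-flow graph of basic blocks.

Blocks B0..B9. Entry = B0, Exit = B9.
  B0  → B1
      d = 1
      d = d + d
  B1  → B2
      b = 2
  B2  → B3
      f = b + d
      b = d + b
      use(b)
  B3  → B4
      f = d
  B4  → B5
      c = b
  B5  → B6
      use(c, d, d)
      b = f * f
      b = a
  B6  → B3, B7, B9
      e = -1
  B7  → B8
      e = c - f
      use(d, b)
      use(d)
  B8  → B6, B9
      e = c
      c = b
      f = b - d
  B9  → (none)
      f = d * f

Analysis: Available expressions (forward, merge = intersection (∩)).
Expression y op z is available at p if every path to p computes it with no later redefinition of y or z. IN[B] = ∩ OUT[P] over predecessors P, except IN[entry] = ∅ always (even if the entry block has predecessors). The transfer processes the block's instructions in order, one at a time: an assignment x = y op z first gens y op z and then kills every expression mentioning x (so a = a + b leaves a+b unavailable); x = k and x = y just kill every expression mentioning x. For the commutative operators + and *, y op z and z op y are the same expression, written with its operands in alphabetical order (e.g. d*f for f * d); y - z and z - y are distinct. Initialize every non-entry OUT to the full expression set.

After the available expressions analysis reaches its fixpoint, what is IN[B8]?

Fixpoint table:
  B0: | IN={} | OUT={}
  B1: | IN={} | OUT={}
  B2: | IN={} | OUT={}
  B3: | IN={} | OUT={}
  B4: | IN={} | OUT={}
  B5: | IN={} | OUT={f*f}
  B6: | IN={} | OUT={}
  B7: | IN={} | OUT={c-f}
  B8: | IN={c-f} | OUT={b-d}
  B9: | IN={} | OUT={}

Merge at B8: IN[B8] = OUT[B7] = {c-f}

Answer: {c-f}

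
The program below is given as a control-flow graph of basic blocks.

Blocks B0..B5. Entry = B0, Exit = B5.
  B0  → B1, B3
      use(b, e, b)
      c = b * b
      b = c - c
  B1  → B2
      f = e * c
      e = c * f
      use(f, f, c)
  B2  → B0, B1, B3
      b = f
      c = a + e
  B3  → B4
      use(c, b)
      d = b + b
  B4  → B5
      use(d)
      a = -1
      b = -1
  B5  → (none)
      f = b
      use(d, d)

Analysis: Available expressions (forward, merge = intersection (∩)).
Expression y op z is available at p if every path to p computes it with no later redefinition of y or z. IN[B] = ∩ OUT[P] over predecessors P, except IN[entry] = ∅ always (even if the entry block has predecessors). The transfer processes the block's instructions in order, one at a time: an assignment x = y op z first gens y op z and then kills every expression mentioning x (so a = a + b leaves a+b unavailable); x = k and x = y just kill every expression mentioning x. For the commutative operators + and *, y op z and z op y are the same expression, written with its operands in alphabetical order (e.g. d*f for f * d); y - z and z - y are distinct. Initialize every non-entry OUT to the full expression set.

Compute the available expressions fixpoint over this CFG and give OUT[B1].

Converged values:
  B0: | IN={} | OUT={c-c}
  B1: | IN={} | OUT={c*f}
  B2: | IN={c*f} | OUT={a+e}
  B3: | IN={} | OUT={b+b}
  B4: | IN={b+b} | OUT={}
  B5: | IN={} | OUT={}

Merge at B1: IN[B1] = OUT[B0] ∩ OUT[B2] = {}
Applying B1's transfer function to that IN value gives OUT[B1] (row B1 above).

Answer: {c*f}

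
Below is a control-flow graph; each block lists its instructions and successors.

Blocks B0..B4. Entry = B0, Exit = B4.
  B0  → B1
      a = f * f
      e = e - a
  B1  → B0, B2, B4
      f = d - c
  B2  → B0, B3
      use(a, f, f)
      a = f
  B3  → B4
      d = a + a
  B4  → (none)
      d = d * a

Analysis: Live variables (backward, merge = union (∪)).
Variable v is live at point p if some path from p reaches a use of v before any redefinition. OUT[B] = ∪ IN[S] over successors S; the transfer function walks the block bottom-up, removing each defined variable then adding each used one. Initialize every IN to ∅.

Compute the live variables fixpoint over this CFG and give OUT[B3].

Converged values:
  B0: | IN={c, d, e, f} | OUT={a, c, d, e}
  B1: | IN={a, c, d, e} | OUT={a, c, d, e, f}
  B2: | IN={a, c, d, e, f} | OUT={a, c, d, e, f}
  B3: | IN={a} | OUT={a, d}
  B4: | IN={a, d} | OUT={}

Merge at B3: OUT[B3] = IN[B4] = {a, d}

Answer: {a, d}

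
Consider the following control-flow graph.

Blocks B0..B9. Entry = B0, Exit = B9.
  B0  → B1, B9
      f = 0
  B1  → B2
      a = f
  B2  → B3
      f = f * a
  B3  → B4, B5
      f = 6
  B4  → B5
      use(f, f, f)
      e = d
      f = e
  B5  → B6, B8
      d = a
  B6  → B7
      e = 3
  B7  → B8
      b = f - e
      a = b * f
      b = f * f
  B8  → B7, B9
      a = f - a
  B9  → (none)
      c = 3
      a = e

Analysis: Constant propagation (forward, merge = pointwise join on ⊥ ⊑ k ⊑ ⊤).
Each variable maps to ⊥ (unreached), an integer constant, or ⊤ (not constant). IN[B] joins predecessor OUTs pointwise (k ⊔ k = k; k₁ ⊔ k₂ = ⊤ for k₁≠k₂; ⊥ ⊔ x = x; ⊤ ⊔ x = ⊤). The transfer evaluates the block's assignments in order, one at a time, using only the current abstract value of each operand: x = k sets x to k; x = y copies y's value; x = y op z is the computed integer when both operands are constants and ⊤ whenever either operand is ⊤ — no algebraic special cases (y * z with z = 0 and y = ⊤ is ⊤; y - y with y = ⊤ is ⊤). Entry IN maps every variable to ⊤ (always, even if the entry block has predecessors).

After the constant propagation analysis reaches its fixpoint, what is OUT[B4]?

Answer: {a: 0, b: ⊤, c: ⊤, d: ⊤, e: ⊤, f: ⊤}

Working:
Converged values:
  B0:   IN=(all ⊤)   OUT={f:0; rest ⊤}
  B1:   IN={f:0; rest ⊤}   OUT={a:0, f:0; rest ⊤}
  B2:   IN={a:0, f:0; rest ⊤}   OUT={a:0, f:0; rest ⊤}
  B3:   IN={a:0, f:0; rest ⊤}   OUT={a:0, f:6; rest ⊤}
  B4:   IN={a:0, f:6; rest ⊤}   OUT={a:0; rest ⊤}
  B5:   IN={a:0; rest ⊤}   OUT={a:0, d:0; rest ⊤}
  B6:   IN={a:0, d:0; rest ⊤}   OUT={a:0, d:0, e:3; rest ⊤}
  B7:   IN={d:0; rest ⊤}   OUT={d:0; rest ⊤}
  B8:   IN={d:0; rest ⊤}   OUT={d:0; rest ⊤}
  B9:   IN=(all ⊤)   OUT={c:3; rest ⊤}

Merge at B4: IN[B4] = OUT[B3] = {a: 0, b: ⊤, c: ⊤, d: ⊤, e: ⊤, f: 6}
Applying B4's transfer function to that IN value gives OUT[B4] (row B4 above).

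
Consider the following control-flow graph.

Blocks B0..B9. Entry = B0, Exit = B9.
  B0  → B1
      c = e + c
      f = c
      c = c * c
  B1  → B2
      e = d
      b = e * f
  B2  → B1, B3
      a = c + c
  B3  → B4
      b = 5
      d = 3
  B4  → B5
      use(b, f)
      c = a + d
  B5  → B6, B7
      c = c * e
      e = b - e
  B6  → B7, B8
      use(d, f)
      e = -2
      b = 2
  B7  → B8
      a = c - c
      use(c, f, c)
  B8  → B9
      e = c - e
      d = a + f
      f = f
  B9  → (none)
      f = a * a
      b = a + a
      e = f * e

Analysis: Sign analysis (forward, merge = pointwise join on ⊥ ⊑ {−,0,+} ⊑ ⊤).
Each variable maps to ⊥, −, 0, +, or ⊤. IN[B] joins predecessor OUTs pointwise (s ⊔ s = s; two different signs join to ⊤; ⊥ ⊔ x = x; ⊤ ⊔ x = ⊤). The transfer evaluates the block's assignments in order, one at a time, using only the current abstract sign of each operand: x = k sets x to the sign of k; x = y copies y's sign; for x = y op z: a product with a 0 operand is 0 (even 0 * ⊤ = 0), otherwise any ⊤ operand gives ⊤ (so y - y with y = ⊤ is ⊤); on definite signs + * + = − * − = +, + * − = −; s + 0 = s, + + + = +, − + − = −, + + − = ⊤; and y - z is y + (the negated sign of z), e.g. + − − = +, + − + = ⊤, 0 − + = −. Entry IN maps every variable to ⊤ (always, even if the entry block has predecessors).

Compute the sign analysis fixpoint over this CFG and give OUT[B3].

Answer: {a: ⊤, b: +, c: ⊤, d: +, e: ⊤, f: ⊤}

Working:
Fixpoint table:
  B0:   IN=(all ⊤)   OUT=(all ⊤)
  B1:   IN=(all ⊤)   OUT=(all ⊤)
  B2:   IN=(all ⊤)   OUT=(all ⊤)
  B3:   IN=(all ⊤)   OUT={b:+, d:+; rest ⊤}
  B4:   IN={b:+, d:+; rest ⊤}   OUT={b:+, d:+; rest ⊤}
  B5:   IN={b:+, d:+; rest ⊤}   OUT={b:+, d:+; rest ⊤}
  B6:   IN={b:+, d:+; rest ⊤}   OUT={b:+, d:+, e:-; rest ⊤}
  B7:   IN={b:+, d:+; rest ⊤}   OUT={b:+, d:+; rest ⊤}
  B8:   IN={b:+, d:+; rest ⊤}   OUT={b:+; rest ⊤}
  B9:   IN={b:+; rest ⊤}   OUT=(all ⊤)

Merge at B3: IN[B3] = OUT[B2] = {a: ⊤, b: ⊤, c: ⊤, d: ⊤, e: ⊤, f: ⊤}
Applying B3's transfer function to that IN value gives OUT[B3] (row B3 above).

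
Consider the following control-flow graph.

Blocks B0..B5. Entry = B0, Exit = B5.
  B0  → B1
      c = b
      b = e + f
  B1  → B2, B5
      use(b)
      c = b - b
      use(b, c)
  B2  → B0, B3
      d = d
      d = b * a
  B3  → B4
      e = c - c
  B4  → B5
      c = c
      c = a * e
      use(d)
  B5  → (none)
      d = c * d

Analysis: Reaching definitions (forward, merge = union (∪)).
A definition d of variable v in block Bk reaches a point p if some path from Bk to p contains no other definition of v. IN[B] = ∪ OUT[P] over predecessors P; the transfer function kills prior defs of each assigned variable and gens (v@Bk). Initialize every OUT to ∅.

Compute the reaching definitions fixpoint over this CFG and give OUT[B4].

Fixpoint table:
  B0:   IN={b@B0, c@B1, d@B2}   OUT={b@B0, c@B0, d@B2}
  B1:   IN={b@B0, c@B0, d@B2}   OUT={b@B0, c@B1, d@B2}
  B2:   IN={b@B0, c@B1, d@B2}   OUT={b@B0, c@B1, d@B2}
  B3:   IN={b@B0, c@B1, d@B2}   OUT={b@B0, c@B1, d@B2, e@B3}
  B4:   IN={b@B0, c@B1, d@B2, e@B3}   OUT={b@B0, c@B4, d@B2, e@B3}
  B5:   IN={b@B0, c@B1, c@B4, d@B2, e@B3}   OUT={b@B0, c@B1, c@B4, d@B5, e@B3}

Merge at B4: IN[B4] = OUT[B3] = {b@B0, c@B1, d@B2, e@B3}
Applying B4's transfer function to that IN value gives OUT[B4] (row B4 above).

Answer: {b@B0, c@B4, d@B2, e@B3}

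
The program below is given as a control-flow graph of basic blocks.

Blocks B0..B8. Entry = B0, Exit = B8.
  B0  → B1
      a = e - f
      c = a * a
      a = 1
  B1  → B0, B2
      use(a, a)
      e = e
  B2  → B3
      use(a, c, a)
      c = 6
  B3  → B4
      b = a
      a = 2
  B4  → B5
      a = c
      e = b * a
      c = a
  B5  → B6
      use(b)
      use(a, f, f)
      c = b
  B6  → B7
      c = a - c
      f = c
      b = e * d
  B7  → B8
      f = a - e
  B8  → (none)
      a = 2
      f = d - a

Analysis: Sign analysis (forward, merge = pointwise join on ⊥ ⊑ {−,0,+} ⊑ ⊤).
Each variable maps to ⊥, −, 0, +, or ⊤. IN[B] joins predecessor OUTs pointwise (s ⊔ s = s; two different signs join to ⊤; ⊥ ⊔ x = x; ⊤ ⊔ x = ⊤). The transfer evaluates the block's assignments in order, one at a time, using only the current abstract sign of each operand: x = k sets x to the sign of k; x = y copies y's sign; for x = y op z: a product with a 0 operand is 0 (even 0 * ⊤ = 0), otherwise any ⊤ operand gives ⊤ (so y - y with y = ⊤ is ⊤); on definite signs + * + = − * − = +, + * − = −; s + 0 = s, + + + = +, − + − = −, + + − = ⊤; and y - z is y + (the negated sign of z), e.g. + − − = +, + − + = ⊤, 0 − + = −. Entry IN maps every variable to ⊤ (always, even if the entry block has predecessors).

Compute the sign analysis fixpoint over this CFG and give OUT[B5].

Answer: {a: +, b: +, c: +, d: ⊤, e: +, f: ⊤}

Working:
Per-block solution:
  B0: | IN=(all ⊤) | OUT={a:+; rest ⊤}
  B1: | IN={a:+; rest ⊤} | OUT={a:+; rest ⊤}
  B2: | IN={a:+; rest ⊤} | OUT={a:+, c:+; rest ⊤}
  B3: | IN={a:+, c:+; rest ⊤} | OUT={a:+, b:+, c:+; rest ⊤}
  B4: | IN={a:+, b:+, c:+; rest ⊤} | OUT={a:+, b:+, c:+, e:+; rest ⊤}
  B5: | IN={a:+, b:+, c:+, e:+; rest ⊤} | OUT={a:+, b:+, c:+, e:+; rest ⊤}
  B6: | IN={a:+, b:+, c:+, e:+; rest ⊤} | OUT={a:+, e:+; rest ⊤}
  B7: | IN={a:+, e:+; rest ⊤} | OUT={a:+, e:+; rest ⊤}
  B8: | IN={a:+, e:+; rest ⊤} | OUT={a:+, e:+; rest ⊤}

Merge at B5: IN[B5] = OUT[B4] = {a: +, b: +, c: +, d: ⊤, e: +, f: ⊤}
Applying B5's transfer function to that IN value gives OUT[B5] (row B5 above).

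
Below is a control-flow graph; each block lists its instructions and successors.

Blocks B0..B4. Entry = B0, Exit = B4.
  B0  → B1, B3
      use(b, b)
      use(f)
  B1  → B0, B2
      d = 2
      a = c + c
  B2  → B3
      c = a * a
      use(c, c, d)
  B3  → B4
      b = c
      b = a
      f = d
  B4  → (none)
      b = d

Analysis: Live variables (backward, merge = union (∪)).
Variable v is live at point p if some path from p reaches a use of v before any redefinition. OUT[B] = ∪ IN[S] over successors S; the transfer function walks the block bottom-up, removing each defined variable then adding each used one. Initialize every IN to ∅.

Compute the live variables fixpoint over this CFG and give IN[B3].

Answer: {a, c, d}

Derivation:
Per-block solution:
  B0:   IN={a, b, c, d, f}   OUT={a, b, c, d, f}
  B1:   IN={b, c, f}   OUT={a, b, c, d, f}
  B2:   IN={a, d}   OUT={a, c, d}
  B3:   IN={a, c, d}   OUT={d}
  B4:   IN={d}   OUT={}

Merge at B3: OUT[B3] = IN[B4] = {d}
Applying B3's transfer function to that OUT value gives IN[B3] (row B3 above).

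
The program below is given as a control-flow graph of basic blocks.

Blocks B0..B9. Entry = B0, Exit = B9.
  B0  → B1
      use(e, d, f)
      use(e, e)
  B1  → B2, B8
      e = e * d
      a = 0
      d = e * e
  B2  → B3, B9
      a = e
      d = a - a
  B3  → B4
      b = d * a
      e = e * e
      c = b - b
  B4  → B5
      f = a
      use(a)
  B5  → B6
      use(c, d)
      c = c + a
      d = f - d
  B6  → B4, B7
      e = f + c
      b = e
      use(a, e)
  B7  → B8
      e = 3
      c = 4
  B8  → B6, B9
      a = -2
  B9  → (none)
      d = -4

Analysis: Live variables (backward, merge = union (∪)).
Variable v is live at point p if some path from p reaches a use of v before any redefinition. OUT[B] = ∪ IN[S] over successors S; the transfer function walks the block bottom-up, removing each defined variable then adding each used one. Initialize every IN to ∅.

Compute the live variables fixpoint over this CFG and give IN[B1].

Converged values:
  B0:   IN={c, d, e, f}   OUT={c, d, e, f}
  B1:   IN={c, d, e, f}   OUT={c, d, e, f}
  B2:   IN={e}   OUT={a, d, e}
  B3:   IN={a, d, e}   OUT={a, c, d}
  B4:   IN={a, c, d}   OUT={a, c, d, f}
  B5:   IN={a, c, d, f}   OUT={a, c, d, f}
  B6:   IN={a, c, d, f}   OUT={a, c, d, f}
  B7:   IN={d, f}   OUT={c, d, f}
  B8:   IN={c, d, f}   OUT={a, c, d, f}
  B9:   IN={}   OUT={}

Merge at B1: OUT[B1] = IN[B2] ⊔ IN[B8] = {c, d, e, f}
Applying B1's transfer function to that OUT value gives IN[B1] (row B1 above).

Answer: {c, d, e, f}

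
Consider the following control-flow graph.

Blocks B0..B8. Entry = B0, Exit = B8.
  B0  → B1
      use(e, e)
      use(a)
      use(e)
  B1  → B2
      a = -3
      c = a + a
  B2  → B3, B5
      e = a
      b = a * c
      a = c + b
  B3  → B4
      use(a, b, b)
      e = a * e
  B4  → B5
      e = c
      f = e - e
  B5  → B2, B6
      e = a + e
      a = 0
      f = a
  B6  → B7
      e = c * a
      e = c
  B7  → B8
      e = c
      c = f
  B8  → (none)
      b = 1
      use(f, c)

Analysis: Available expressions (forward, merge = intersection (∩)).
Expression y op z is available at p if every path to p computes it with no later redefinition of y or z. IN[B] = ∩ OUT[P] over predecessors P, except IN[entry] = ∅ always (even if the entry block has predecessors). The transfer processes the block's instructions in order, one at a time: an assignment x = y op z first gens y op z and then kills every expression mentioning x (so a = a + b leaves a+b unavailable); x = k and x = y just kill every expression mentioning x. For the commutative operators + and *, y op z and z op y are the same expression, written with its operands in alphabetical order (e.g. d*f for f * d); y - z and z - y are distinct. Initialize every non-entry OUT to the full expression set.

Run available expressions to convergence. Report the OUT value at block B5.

Answer: {b+c}

Derivation:
Per-block solution:
  B0:   IN={}   OUT={}
  B1:   IN={}   OUT={a+a}
  B2:   IN={}   OUT={b+c}
  B3:   IN={b+c}   OUT={b+c}
  B4:   IN={b+c}   OUT={b+c, e-e}
  B5:   IN={b+c}   OUT={b+c}
  B6:   IN={b+c}   OUT={a*c, b+c}
  B7:   IN={a*c, b+c}   OUT={}
  B8:   IN={}   OUT={}

Merge at B5: IN[B5] = OUT[B2] ∩ OUT[B4] = {b+c}
Applying B5's transfer function to that IN value gives OUT[B5] (row B5 above).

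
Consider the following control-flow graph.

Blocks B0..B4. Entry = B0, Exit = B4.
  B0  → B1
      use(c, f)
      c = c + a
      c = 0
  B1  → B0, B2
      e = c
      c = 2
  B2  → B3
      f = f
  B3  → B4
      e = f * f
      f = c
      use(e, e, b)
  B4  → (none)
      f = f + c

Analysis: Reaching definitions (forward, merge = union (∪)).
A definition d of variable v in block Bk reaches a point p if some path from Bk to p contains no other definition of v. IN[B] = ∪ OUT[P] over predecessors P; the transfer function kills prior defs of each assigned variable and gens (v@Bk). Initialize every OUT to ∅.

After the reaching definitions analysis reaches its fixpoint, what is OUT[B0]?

Per-block solution:
  B0:  IN={c@B1, e@B1}  OUT={c@B0, e@B1}
  B1:  IN={c@B0, e@B1}  OUT={c@B1, e@B1}
  B2:  IN={c@B1, e@B1}  OUT={c@B1, e@B1, f@B2}
  B3:  IN={c@B1, e@B1, f@B2}  OUT={c@B1, e@B3, f@B3}
  B4:  IN={c@B1, e@B3, f@B3}  OUT={c@B1, e@B3, f@B4}

Merge at B0 (entry node, so the boundary value {} is joined with the incoming edge(s)): IN[B0] = {} ⊔ OUT[B1] = {c@B1, e@B1}
Applying B0's transfer function to that IN value gives OUT[B0] (row B0 above).

Answer: {c@B0, e@B1}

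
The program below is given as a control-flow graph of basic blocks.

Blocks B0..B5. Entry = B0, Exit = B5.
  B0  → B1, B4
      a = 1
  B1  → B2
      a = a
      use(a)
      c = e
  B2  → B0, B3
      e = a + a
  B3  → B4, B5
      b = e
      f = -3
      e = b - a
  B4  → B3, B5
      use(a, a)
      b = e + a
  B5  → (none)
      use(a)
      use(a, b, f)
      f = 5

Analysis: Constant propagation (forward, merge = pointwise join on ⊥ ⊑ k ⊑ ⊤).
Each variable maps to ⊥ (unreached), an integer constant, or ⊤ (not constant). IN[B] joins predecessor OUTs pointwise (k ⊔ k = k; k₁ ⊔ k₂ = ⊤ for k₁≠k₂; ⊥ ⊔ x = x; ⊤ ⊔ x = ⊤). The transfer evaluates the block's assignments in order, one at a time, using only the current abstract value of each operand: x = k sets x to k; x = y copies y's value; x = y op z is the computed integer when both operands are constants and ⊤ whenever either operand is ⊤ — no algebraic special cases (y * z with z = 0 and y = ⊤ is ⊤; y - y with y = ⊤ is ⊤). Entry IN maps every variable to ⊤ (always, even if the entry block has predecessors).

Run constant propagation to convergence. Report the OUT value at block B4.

Answer: {a: 1, b: ⊤, c: ⊤, d: ⊤, e: ⊤, f: ⊤}

Working:
Per-block solution:
  B0:   IN=(all ⊤)   OUT={a:1; rest ⊤}
  B1:   IN={a:1; rest ⊤}   OUT={a:1; rest ⊤}
  B2:   IN={a:1; rest ⊤}   OUT={a:1, e:2; rest ⊤}
  B3:   IN={a:1; rest ⊤}   OUT={a:1, f:-3; rest ⊤}
  B4:   IN={a:1; rest ⊤}   OUT={a:1; rest ⊤}
  B5:   IN={a:1; rest ⊤}   OUT={a:1, f:5; rest ⊤}

Merge at B4: IN[B4] = OUT[B0] ⊔ OUT[B3] = {a: 1, b: ⊤, c: ⊤, d: ⊤, e: ⊤, f: ⊤}
Applying B4's transfer function to that IN value gives OUT[B4] (row B4 above).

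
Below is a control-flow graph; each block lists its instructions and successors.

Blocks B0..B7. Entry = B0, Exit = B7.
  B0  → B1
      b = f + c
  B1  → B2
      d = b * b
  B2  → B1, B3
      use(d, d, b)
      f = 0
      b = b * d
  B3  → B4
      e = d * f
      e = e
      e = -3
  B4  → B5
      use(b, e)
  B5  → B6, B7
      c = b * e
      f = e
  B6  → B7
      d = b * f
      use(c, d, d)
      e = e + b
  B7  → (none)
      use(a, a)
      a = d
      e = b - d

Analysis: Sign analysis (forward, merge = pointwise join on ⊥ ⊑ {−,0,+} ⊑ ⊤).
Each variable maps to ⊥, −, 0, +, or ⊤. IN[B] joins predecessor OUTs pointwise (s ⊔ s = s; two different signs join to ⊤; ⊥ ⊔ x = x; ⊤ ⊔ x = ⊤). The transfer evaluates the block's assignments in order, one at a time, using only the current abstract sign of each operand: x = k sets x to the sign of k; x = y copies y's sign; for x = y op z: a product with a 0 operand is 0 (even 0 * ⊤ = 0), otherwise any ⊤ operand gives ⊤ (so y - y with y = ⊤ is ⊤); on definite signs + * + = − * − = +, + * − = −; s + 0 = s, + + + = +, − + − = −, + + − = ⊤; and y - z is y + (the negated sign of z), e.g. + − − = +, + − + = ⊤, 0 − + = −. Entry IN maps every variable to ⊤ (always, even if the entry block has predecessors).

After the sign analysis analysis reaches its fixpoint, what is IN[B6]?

Converged values:
  B0:  IN=(all ⊤)  OUT=(all ⊤)
  B1:  IN=(all ⊤)  OUT=(all ⊤)
  B2:  IN=(all ⊤)  OUT={f:0; rest ⊤}
  B3:  IN={f:0; rest ⊤}  OUT={e:-, f:0; rest ⊤}
  B4:  IN={e:-, f:0; rest ⊤}  OUT={e:-, f:0; rest ⊤}
  B5:  IN={e:-, f:0; rest ⊤}  OUT={e:-, f:-; rest ⊤}
  B6:  IN={e:-, f:-; rest ⊤}  OUT={f:-; rest ⊤}
  B7:  IN={f:-; rest ⊤}  OUT={f:-; rest ⊤}

Merge at B6: IN[B6] = OUT[B5] = {a: ⊤, b: ⊤, c: ⊤, d: ⊤, e: -, f: -}

Answer: {a: ⊤, b: ⊤, c: ⊤, d: ⊤, e: -, f: -}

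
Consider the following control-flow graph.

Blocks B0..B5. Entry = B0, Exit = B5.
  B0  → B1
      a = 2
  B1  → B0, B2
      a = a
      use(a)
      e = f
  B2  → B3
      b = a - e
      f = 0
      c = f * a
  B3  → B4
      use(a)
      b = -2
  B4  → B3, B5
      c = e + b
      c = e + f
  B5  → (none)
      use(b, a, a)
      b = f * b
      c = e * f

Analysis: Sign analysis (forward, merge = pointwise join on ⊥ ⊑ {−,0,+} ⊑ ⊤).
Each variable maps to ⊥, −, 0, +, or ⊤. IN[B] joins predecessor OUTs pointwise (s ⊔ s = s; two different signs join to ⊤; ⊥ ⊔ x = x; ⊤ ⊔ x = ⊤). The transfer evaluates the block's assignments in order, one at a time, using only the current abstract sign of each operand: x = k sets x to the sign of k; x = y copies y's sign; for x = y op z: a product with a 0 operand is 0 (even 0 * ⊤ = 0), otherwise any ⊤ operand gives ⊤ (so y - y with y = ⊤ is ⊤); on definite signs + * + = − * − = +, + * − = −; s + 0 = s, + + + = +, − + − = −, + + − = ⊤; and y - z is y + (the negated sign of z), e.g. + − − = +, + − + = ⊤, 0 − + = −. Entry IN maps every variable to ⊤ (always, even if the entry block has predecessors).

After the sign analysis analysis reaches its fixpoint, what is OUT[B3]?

Answer: {a: +, b: -, c: ⊤, d: ⊤, e: ⊤, f: 0}

Working:
Fixpoint table:
  B0: | IN=(all ⊤) | OUT={a:+; rest ⊤}
  B1: | IN={a:+; rest ⊤} | OUT={a:+; rest ⊤}
  B2: | IN={a:+; rest ⊤} | OUT={a:+, c:0, f:0; rest ⊤}
  B3: | IN={a:+, f:0; rest ⊤} | OUT={a:+, b:-, f:0; rest ⊤}
  B4: | IN={a:+, b:-, f:0; rest ⊤} | OUT={a:+, b:-, f:0; rest ⊤}
  B5: | IN={a:+, b:-, f:0; rest ⊤} | OUT={a:+, b:0, c:0, f:0; rest ⊤}

Merge at B3: IN[B3] = OUT[B2] ⊔ OUT[B4] = {a: +, b: ⊤, c: ⊤, d: ⊤, e: ⊤, f: 0}
Applying B3's transfer function to that IN value gives OUT[B3] (row B3 above).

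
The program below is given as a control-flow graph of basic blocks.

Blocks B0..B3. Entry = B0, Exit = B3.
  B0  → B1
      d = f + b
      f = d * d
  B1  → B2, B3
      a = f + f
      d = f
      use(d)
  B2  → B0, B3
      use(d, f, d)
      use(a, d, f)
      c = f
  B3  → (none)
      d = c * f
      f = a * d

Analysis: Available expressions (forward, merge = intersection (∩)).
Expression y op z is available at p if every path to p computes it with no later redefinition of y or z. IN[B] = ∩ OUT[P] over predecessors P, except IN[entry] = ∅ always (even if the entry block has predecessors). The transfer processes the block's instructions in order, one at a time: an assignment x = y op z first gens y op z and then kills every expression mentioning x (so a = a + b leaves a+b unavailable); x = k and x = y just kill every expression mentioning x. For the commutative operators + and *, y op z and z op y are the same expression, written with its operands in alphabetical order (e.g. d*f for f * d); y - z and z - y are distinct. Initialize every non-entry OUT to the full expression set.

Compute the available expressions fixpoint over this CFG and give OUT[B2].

Per-block solution:
  B0:  IN={}  OUT={d*d}
  B1:  IN={d*d}  OUT={f+f}
  B2:  IN={f+f}  OUT={f+f}
  B3:  IN={f+f}  OUT={a*d}

Merge at B2: IN[B2] = OUT[B1] = {f+f}
Applying B2's transfer function to that IN value gives OUT[B2] (row B2 above).

Answer: {f+f}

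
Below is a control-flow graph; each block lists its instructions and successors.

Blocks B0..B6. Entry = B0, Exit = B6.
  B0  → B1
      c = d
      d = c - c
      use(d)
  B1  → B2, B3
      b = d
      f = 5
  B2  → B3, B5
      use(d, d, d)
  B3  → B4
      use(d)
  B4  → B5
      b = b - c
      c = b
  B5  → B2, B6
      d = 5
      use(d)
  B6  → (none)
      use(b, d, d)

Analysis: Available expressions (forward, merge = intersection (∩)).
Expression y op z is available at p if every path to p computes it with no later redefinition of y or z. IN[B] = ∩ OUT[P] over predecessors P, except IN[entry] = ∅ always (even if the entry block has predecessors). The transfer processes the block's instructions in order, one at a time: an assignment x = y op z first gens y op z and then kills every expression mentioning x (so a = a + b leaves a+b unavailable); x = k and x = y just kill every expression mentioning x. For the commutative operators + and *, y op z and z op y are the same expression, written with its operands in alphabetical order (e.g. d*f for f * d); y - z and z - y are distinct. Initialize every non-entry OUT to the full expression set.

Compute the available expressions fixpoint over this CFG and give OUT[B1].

Fixpoint table:
  B0:   IN={}   OUT={c-c}
  B1:   IN={c-c}   OUT={c-c}
  B2:   IN={}   OUT={}
  B3:   IN={}   OUT={}
  B4:   IN={}   OUT={}
  B5:   IN={}   OUT={}
  B6:   IN={}   OUT={}

Merge at B1: IN[B1] = OUT[B0] = {c-c}
Applying B1's transfer function to that IN value gives OUT[B1] (row B1 above).

Answer: {c-c}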